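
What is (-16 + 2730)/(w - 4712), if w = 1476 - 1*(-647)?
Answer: -2714/2589 ≈ -1.0483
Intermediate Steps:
w = 2123 (w = 1476 + 647 = 2123)
(-16 + 2730)/(w - 4712) = (-16 + 2730)/(2123 - 4712) = 2714/(-2589) = 2714*(-1/2589) = -2714/2589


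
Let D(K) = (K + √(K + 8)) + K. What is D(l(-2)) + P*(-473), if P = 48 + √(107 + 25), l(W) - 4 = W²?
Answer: -22684 - 946*√33 ≈ -28118.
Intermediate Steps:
l(W) = 4 + W²
D(K) = √(8 + K) + 2*K (D(K) = (K + √(8 + K)) + K = √(8 + K) + 2*K)
P = 48 + 2*√33 (P = 48 + √132 = 48 + 2*√33 ≈ 59.489)
D(l(-2)) + P*(-473) = (√(8 + (4 + (-2)²)) + 2*(4 + (-2)²)) + (48 + 2*√33)*(-473) = (√(8 + (4 + 4)) + 2*(4 + 4)) + (-22704 - 946*√33) = (√(8 + 8) + 2*8) + (-22704 - 946*√33) = (√16 + 16) + (-22704 - 946*√33) = (4 + 16) + (-22704 - 946*√33) = 20 + (-22704 - 946*√33) = -22684 - 946*√33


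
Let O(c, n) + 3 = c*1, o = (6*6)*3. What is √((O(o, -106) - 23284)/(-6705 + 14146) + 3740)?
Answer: √206905644001/7441 ≈ 61.130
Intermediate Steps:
o = 108 (o = 36*3 = 108)
O(c, n) = -3 + c (O(c, n) = -3 + c*1 = -3 + c)
√((O(o, -106) - 23284)/(-6705 + 14146) + 3740) = √(((-3 + 108) - 23284)/(-6705 + 14146) + 3740) = √((105 - 23284)/7441 + 3740) = √(-23179*1/7441 + 3740) = √(-23179/7441 + 3740) = √(27806161/7441) = √206905644001/7441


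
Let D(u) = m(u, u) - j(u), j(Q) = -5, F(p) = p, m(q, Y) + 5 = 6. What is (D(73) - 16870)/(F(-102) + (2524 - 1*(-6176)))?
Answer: -8432/4299 ≈ -1.9614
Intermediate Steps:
m(q, Y) = 1 (m(q, Y) = -5 + 6 = 1)
D(u) = 6 (D(u) = 1 - 1*(-5) = 1 + 5 = 6)
(D(73) - 16870)/(F(-102) + (2524 - 1*(-6176))) = (6 - 16870)/(-102 + (2524 - 1*(-6176))) = -16864/(-102 + (2524 + 6176)) = -16864/(-102 + 8700) = -16864/8598 = -16864*1/8598 = -8432/4299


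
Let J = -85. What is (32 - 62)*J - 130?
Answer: 2420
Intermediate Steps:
(32 - 62)*J - 130 = (32 - 62)*(-85) - 130 = -30*(-85) - 130 = 2550 - 130 = 2420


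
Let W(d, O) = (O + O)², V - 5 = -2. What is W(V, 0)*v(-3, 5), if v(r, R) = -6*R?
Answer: 0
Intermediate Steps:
V = 3 (V = 5 - 2 = 3)
W(d, O) = 4*O² (W(d, O) = (2*O)² = 4*O²)
W(V, 0)*v(-3, 5) = (4*0²)*(-6*5) = (4*0)*(-30) = 0*(-30) = 0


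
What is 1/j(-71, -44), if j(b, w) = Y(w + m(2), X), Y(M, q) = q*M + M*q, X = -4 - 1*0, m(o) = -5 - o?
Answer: 1/408 ≈ 0.0024510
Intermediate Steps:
X = -4 (X = -4 + 0 = -4)
Y(M, q) = 2*M*q (Y(M, q) = M*q + M*q = 2*M*q)
j(b, w) = 56 - 8*w (j(b, w) = 2*(w + (-5 - 1*2))*(-4) = 2*(w + (-5 - 2))*(-4) = 2*(w - 7)*(-4) = 2*(-7 + w)*(-4) = 56 - 8*w)
1/j(-71, -44) = 1/(56 - 8*(-44)) = 1/(56 + 352) = 1/408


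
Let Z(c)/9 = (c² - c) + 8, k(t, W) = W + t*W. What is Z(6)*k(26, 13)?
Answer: 120042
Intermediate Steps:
k(t, W) = W + W*t
Z(c) = 72 - 9*c + 9*c² (Z(c) = 9*((c² - c) + 8) = 9*(8 + c² - c) = 72 - 9*c + 9*c²)
Z(6)*k(26, 13) = (72 - 9*6 + 9*6²)*(13*(1 + 26)) = (72 - 54 + 9*36)*(13*27) = (72 - 54 + 324)*351 = 342*351 = 120042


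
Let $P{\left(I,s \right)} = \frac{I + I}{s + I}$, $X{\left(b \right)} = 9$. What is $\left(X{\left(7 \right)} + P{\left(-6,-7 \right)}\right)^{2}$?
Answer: $\frac{16641}{169} \approx 98.467$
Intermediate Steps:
$P{\left(I,s \right)} = \frac{2 I}{I + s}$
$\left(X{\left(7 \right)} + P{\left(-6,-7 \right)}\right)^{2} = \left(9 + 2 \left(-6\right) \frac{1}{-6 - 7}\right)^{2} = \left(9 + 2 \left(-6\right) \frac{1}{-13}\right)^{2} = \left(9 + 2 \left(-6\right) \left(- \frac{1}{13}\right)\right)^{2} = \left(9 + \frac{12}{13}\right)^{2} = \left(\frac{129}{13}\right)^{2} = \frac{16641}{169}$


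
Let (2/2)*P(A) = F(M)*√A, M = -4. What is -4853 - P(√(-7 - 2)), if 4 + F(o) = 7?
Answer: -4853 - 3*√3*√I ≈ -4856.7 - 3.6742*I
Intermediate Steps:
F(o) = 3 (F(o) = -4 + 7 = 3)
P(A) = 3*√A
-4853 - P(√(-7 - 2)) = -4853 - 3*√(√(-7 - 2)) = -4853 - 3*√(√(-9)) = -4853 - 3*√(3*I) = -4853 - 3*√3*√I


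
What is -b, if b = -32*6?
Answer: 192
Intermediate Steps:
b = -192
-b = -1*(-192) = 192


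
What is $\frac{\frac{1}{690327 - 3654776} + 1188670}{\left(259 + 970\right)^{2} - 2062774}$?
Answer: $- \frac{3523751592829}{1637363009517} \approx -2.1521$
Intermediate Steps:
$\frac{\frac{1}{690327 - 3654776} + 1188670}{\left(259 + 970\right)^{2} - 2062774} = \frac{\frac{1}{-2964449} + 1188670}{1229^{2} - 2062774} = \frac{- \frac{1}{2964449} + 1188670}{1510441 - 2062774} = \frac{3523751592829}{2964449 \left(-552333\right)} = \frac{3523751592829}{2964449} \left(- \frac{1}{552333}\right) = - \frac{3523751592829}{1637363009517}$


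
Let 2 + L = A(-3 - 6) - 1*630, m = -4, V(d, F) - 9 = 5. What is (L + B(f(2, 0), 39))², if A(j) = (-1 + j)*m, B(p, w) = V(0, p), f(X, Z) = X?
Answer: 334084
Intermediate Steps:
V(d, F) = 14 (V(d, F) = 9 + 5 = 14)
B(p, w) = 14
A(j) = 4 - 4*j (A(j) = (-1 + j)*(-4) = 4 - 4*j)
L = -592 (L = -2 + ((4 - 4*(-3 - 6)) - 1*630) = -2 + ((4 - 4*(-9)) - 630) = -2 + ((4 + 36) - 630) = -2 + (40 - 630) = -2 - 590 = -592)
(L + B(f(2, 0), 39))² = (-592 + 14)² = (-578)² = 334084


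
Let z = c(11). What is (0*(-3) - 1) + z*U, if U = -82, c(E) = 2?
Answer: -165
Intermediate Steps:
z = 2
(0*(-3) - 1) + z*U = (0*(-3) - 1) + 2*(-82) = (0 - 1) - 164 = -1 - 164 = -165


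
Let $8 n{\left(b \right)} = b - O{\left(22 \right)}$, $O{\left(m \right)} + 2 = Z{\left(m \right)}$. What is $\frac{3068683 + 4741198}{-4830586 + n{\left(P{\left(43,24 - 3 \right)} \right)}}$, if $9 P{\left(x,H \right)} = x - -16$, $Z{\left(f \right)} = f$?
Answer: $- \frac{562311432}{347802313} \approx -1.6168$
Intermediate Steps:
$P{\left(x,H \right)} = \frac{16}{9} + \frac{x}{9}$ ($P{\left(x,H \right)} = \frac{x - -16}{9} = \frac{x + 16}{9} = \frac{16 + x}{9} = \frac{16}{9} + \frac{x}{9}$)
$O{\left(m \right)} = -2 + m$
$n{\left(b \right)} = - \frac{5}{2} + \frac{b}{8}$ ($n{\left(b \right)} = \frac{b - \left(-2 + 22\right)}{8} = \frac{b - 20}{8} = \frac{-20 + b}{8} = - \frac{5}{2} + \frac{b}{8}$)
$\frac{3068683 + 4741198}{-4830586 + n{\left(P{\left(43,24 - 3 \right)} \right)}} = \frac{3068683 + 4741198}{-4830586 - \left(\frac{5}{2} - \frac{\frac{16}{9} + \frac{1}{9} \cdot 43}{8}\right)} = \frac{7809881}{-4830586 - \left(\frac{5}{2} - \frac{\frac{16}{9} + \frac{43}{9}}{8}\right)} = \frac{7809881}{-4830586 + \left(- \frac{5}{2} + \frac{1}{8} \cdot \frac{59}{9}\right)} = \frac{7809881}{-4830586 + \left(- \frac{5}{2} + \frac{59}{72}\right)} = \frac{7809881}{-4830586 - \frac{121}{72}} = \frac{7809881}{- \frac{347802313}{72}} = 7809881 \left(- \frac{72}{347802313}\right) = - \frac{562311432}{347802313}$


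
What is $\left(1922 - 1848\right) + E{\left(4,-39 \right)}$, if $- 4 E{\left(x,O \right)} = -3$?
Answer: $\frac{299}{4} \approx 74.75$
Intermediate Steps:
$E{\left(x,O \right)} = \frac{3}{4}$ ($E{\left(x,O \right)} = \left(- \frac{1}{4}\right) \left(-3\right) = \frac{3}{4}$)
$\left(1922 - 1848\right) + E{\left(4,-39 \right)} = \left(1922 - 1848\right) + \frac{3}{4} = 74 + \frac{3}{4} = \frac{299}{4}$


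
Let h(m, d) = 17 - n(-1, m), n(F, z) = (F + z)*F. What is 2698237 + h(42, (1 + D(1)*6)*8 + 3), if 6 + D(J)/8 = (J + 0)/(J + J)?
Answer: 2698295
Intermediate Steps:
D(J) = -44 (D(J) = -48 + 8*((J + 0)/(J + J)) = -48 + 8*(J/((2*J))) = -48 + 8*(J*(1/(2*J))) = -48 + 8*(1/2) = -48 + 4 = -44)
n(F, z) = F*(F + z)
h(m, d) = 16 + m (h(m, d) = 17 - (-1)*(-1 + m) = 17 - (1 - m) = 17 + (-1 + m) = 16 + m)
2698237 + h(42, (1 + D(1)*6)*8 + 3) = 2698237 + (16 + 42) = 2698237 + 58 = 2698295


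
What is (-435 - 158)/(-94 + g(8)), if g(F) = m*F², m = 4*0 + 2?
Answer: -593/34 ≈ -17.441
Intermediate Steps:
m = 2 (m = 0 + 2 = 2)
g(F) = 2*F²
(-435 - 158)/(-94 + g(8)) = (-435 - 158)/(-94 + 2*8²) = -593/(-94 + 2*64) = -593/(-94 + 128) = -593/34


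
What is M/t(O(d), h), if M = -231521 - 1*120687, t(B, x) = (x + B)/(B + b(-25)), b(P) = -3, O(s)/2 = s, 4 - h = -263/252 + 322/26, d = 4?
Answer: -5769167040/2159 ≈ -2.6721e+6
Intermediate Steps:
h = -24049/3276 (h = 4 - (-263/252 + 322/26) = 4 - (-263*1/252 + 322*(1/26)) = 4 - (-263/252 + 161/13) = 4 - 1*37153/3276 = 4 - 37153/3276 = -24049/3276 ≈ -7.3410)
O(s) = 2*s
t(B, x) = (B + x)/(-3 + B) (t(B, x) = (x + B)/(B - 3) = (B + x)/(-3 + B))
M = -352208 (M = -231521 - 120687 = -352208)
M/t(O(d), h) = -352208*(-3 + 2*4)/(2*4 - 24049/3276) = -352208*(-3 + 8)/(8 - 24049/3276) = -352208/((2159/3276)/5) = -352208/((⅕)*(2159/3276)) = -352208/2159/16380 = -352208*16380/2159 = -5769167040/2159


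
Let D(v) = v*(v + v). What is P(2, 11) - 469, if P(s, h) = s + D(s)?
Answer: -459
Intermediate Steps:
D(v) = 2*v² (D(v) = v*(2*v) = 2*v²)
P(s, h) = s + 2*s²
P(2, 11) - 469 = 2*(1 + 2*2) - 469 = 2*(1 + 4) - 469 = 2*5 - 469 = 10 - 469 = -459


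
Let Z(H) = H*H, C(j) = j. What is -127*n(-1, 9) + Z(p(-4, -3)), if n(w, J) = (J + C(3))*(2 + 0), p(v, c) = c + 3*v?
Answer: -2823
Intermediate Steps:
Z(H) = H²
n(w, J) = 6 + 2*J (n(w, J) = (J + 3)*(2 + 0) = (3 + J)*2 = 6 + 2*J)
-127*n(-1, 9) + Z(p(-4, -3)) = -127*(6 + 2*9) + (-3 + 3*(-4))² = -127*(6 + 18) + (-3 - 12)² = -127*24 + (-15)² = -3048 + 225 = -2823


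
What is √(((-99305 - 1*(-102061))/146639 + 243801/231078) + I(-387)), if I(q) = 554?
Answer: 5*√2832594668284308538638/11295015614 ≈ 23.560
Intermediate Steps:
√(((-99305 - 1*(-102061))/146639 + 243801/231078) + I(-387)) = √(((-99305 - 1*(-102061))/146639 + 243801/231078) + 554) = √(((-99305 + 102061)*(1/146639) + 243801*(1/231078)) + 554) = √((2756*(1/146639) + 81267/77026) + 554) = √((2756/146639 + 81267/77026) + 554) = √(12129195269/11295015614 + 554) = √(6269567845425/11295015614) = 5*√2832594668284308538638/11295015614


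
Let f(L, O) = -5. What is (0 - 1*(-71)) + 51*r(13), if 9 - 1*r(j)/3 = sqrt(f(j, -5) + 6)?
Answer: 1295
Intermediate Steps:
r(j) = 24 (r(j) = 27 - 3*sqrt(-5 + 6) = 27 - 3*sqrt(1) = 27 - 3*1 = 27 - 3 = 24)
(0 - 1*(-71)) + 51*r(13) = (0 - 1*(-71)) + 51*24 = (0 + 71) + 1224 = 71 + 1224 = 1295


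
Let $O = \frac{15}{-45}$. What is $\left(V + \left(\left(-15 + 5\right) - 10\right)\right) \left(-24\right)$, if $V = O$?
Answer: $488$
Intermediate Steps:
$O = - \frac{1}{3}$ ($O = 15 \left(- \frac{1}{45}\right) = - \frac{1}{3} \approx -0.33333$)
$V = - \frac{1}{3} \approx -0.33333$
$\left(V + \left(\left(-15 + 5\right) - 10\right)\right) \left(-24\right) = \left(- \frac{1}{3} + \left(\left(-15 + 5\right) - 10\right)\right) \left(-24\right) = \left(- \frac{1}{3} - 20\right) \left(-24\right) = \left(- \frac{61}{3}\right) \left(-24\right) = 488$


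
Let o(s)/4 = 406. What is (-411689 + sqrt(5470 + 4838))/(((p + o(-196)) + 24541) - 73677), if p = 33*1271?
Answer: 411689/5569 - 2*sqrt(2577)/5569 ≈ 73.907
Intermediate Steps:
o(s) = 1624 (o(s) = 4*406 = 1624)
p = 41943
(-411689 + sqrt(5470 + 4838))/(((p + o(-196)) + 24541) - 73677) = (-411689 + sqrt(5470 + 4838))/(((41943 + 1624) + 24541) - 73677) = (-411689 + sqrt(10308))/((43567 + 24541) - 73677) = (-411689 + 2*sqrt(2577))/(68108 - 73677) = (-411689 + 2*sqrt(2577))/(-5569) = (-411689 + 2*sqrt(2577))*(-1/5569) = 411689/5569 - 2*sqrt(2577)/5569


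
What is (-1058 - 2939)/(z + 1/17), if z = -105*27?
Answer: 67949/48194 ≈ 1.4099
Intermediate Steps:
z = -2835
(-1058 - 2939)/(z + 1/17) = (-1058 - 2939)/(-2835 + 1/17) = -3997/(-2835 + 1/17) = -3997/(-48194/17) = -3997*(-17/48194) = 67949/48194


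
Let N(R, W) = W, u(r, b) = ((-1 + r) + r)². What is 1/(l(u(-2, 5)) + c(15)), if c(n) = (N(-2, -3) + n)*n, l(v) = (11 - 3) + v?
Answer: 1/213 ≈ 0.0046948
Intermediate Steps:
u(r, b) = (-1 + 2*r)²
l(v) = 8 + v
c(n) = n*(-3 + n) (c(n) = (-3 + n)*n = n*(-3 + n))
1/(l(u(-2, 5)) + c(15)) = 1/((8 + (-1 + 2*(-2))²) + 15*(-3 + 15)) = 1/((8 + (-1 - 4)²) + 15*12) = 1/((8 + (-5)²) + 180) = 1/((8 + 25) + 180) = 1/(33 + 180) = 1/213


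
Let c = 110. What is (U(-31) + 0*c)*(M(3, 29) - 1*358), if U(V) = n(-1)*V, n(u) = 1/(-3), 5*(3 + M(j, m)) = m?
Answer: -18352/5 ≈ -3670.4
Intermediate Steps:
M(j, m) = -3 + m/5
n(u) = -⅓
U(V) = -V/3
(U(-31) + 0*c)*(M(3, 29) - 1*358) = (-⅓*(-31) + 0*110)*((-3 + (⅕)*29) - 1*358) = (31/3 + 0)*((-3 + 29/5) - 358) = 31*(14/5 - 358)/3 = (31/3)*(-1776/5) = -18352/5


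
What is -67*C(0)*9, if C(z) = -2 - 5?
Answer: 4221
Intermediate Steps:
C(z) = -7
-67*C(0)*9 = -67*(-7)*9 = 469*9 = 4221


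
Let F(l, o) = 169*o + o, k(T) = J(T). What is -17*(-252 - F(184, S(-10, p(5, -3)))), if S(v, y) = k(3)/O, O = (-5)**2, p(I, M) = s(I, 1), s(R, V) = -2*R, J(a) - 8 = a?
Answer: 27778/5 ≈ 5555.6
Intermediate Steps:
J(a) = 8 + a
p(I, M) = -2*I
k(T) = 8 + T
O = 25
S(v, y) = 11/25 (S(v, y) = (8 + 3)/25 = 11*(1/25) = 11/25)
F(l, o) = 170*o
-17*(-252 - F(184, S(-10, p(5, -3)))) = -17*(-252 - 170*11/25) = -17*(-252 - 1*374/5) = -17*(-252 - 374/5) = -17*(-1634/5) = 27778/5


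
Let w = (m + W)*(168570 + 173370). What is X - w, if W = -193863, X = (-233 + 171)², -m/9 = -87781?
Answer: -203852998196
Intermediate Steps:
m = 790029 (m = -9*(-87781) = 790029)
X = 3844 (X = (-62)² = 3844)
w = 203853002040 (w = (790029 - 193863)*(168570 + 173370) = 596166*341940 = 203853002040)
X - w = 3844 - 1*203853002040 = 3844 - 203853002040 = -203852998196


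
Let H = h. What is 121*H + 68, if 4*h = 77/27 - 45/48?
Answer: 217571/1728 ≈ 125.91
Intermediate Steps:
h = 827/1728 (h = (77/27 - 45/48)/4 = (77*(1/27) - 45*1/48)/4 = (77/27 - 15/16)/4 = (1/4)*(827/432) = 827/1728 ≈ 0.47859)
H = 827/1728 ≈ 0.47859
121*H + 68 = 121*(827/1728) + 68 = 100067/1728 + 68 = 217571/1728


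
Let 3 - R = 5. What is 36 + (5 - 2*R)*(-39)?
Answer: -315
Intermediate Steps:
R = -2 (R = 3 - 1*5 = 3 - 5 = -2)
36 + (5 - 2*R)*(-39) = 36 + (5 - 2*(-2))*(-39) = 36 + (5 + 4)*(-39) = 36 + 9*(-39) = 36 - 351 = -315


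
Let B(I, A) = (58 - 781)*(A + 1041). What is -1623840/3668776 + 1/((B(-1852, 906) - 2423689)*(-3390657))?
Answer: -2636885069317609603/5957570115942743730 ≈ -0.44261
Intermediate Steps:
B(I, A) = -752643 - 723*A (B(I, A) = -723*(1041 + A) = -752643 - 723*A)
-1623840/3668776 + 1/((B(-1852, 906) - 2423689)*(-3390657)) = -1623840/3668776 + 1/((-752643 - 723*906) - 2423689*(-3390657)) = -1623840*1/3668776 - 1/3390657/((-752643 - 655038) - 2423689) = -202980/458597 - 1/3390657/(-1407681 - 2423689) = -202980/458597 - 1/3390657/(-3831370) = -202980/458597 - 1/3831370*(-1/3390657) = -202980/458597 + 1/12990861510090 = -2636885069317609603/5957570115942743730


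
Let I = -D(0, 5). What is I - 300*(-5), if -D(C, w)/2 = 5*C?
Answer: 1500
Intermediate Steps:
D(C, w) = -10*C
I = 0 (I = -(-10)*0 = -1*0 = 0)
I - 300*(-5) = 0 - 300*(-5) = 0 - 50*(-30) = 0 + 1500 = 1500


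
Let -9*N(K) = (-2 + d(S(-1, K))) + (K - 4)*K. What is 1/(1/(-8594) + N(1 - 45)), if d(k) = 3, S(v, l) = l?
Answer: -77346/18159131 ≈ -0.0042593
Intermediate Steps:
N(K) = -1/9 - K*(-4 + K)/9 (N(K) = -((-2 + 3) + (K - 4)*K)/9 = -(1 + (-4 + K)*K)/9 = -(1 + K*(-4 + K))/9 = -1/9 - K*(-4 + K)/9)
1/(1/(-8594) + N(1 - 45)) = 1/(1/(-8594) + (-1/9 - (1 - 45)**2/9 + 4*(1 - 45)/9)) = 1/(-1/8594 + (-1/9 - 1/9*(-44)**2 + (4/9)*(-44))) = 1/(-1/8594 + (-1/9 - 1/9*1936 - 176/9)) = 1/(-1/8594 + (-1/9 - 1936/9 - 176/9)) = 1/(-1/8594 - 2113/9) = 1/(-18159131/77346) = -77346/18159131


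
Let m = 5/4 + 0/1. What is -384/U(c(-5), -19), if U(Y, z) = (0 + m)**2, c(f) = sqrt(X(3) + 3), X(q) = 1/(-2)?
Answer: -6144/25 ≈ -245.76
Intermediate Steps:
X(q) = -1/2
m = 5/4 (m = 5*(1/4) + 0*1 = 5/4 + 0 = 5/4 ≈ 1.2500)
c(f) = sqrt(10)/2 (c(f) = sqrt(-1/2 + 3) = sqrt(5/2) = sqrt(10)/2)
U(Y, z) = 25/16 (U(Y, z) = (0 + 5/4)**2 = (5/4)**2 = 25/16)
-384/U(c(-5), -19) = -384/25/16 = -384*16/25 = -6144/25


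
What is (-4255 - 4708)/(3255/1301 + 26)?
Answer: -11660863/37081 ≈ -314.47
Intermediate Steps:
(-4255 - 4708)/(3255/1301 + 26) = -8963/(3255*(1/1301) + 26) = -8963/(3255/1301 + 26) = -8963/37081/1301 = -8963*1301/37081 = -11660863/37081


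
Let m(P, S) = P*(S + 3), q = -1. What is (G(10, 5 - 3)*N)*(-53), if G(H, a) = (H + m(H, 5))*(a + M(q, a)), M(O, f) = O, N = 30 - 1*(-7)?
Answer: -176490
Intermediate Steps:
N = 37 (N = 30 + 7 = 37)
m(P, S) = P*(3 + S)
G(H, a) = 9*H*(-1 + a) (G(H, a) = (H + H*(3 + 5))*(a - 1) = (H + H*8)*(-1 + a) = (H + 8*H)*(-1 + a) = (9*H)*(-1 + a) = 9*H*(-1 + a))
(G(10, 5 - 3)*N)*(-53) = ((9*10*(-1 + (5 - 3)))*37)*(-53) = ((9*10*(-1 + 2))*37)*(-53) = ((9*10*1)*37)*(-53) = (90*37)*(-53) = 3330*(-53) = -176490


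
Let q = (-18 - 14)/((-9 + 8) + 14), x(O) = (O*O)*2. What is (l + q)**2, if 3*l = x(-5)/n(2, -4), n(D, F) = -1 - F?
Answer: 131044/13689 ≈ 9.5729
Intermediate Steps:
x(O) = 2*O**2 (x(O) = O**2*2 = 2*O**2)
q = -32/13 (q = -32/(-1 + 14) = -32/13 ≈ -2.4615)
l = 50/9 (l = ((2*(-5)**2)/(-1 - 1*(-4)))/3 = ((2*25)/(-1 + 4))/3 = (50/3)/3 = (50*(1/3))/3 = (1/3)*(50/3) = 50/9 ≈ 5.5556)
(l + q)**2 = (50/9 - 32/13)**2 = (362/117)**2 = 131044/13689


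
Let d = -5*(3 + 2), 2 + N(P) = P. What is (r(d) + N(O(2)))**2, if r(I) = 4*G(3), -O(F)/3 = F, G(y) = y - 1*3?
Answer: 64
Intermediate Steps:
G(y) = -3 + y (G(y) = y - 3 = -3 + y)
O(F) = -3*F
N(P) = -2 + P
d = -25 (d = -5*5 = -25)
r(I) = 0 (r(I) = 4*(-3 + 3) = 4*0 = 0)
(r(d) + N(O(2)))**2 = (0 + (-2 - 3*2))**2 = (0 + (-2 - 6))**2 = (0 - 8)**2 = (-8)**2 = 64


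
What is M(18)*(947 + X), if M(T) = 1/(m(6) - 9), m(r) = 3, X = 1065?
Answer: -1006/3 ≈ -335.33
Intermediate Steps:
M(T) = -⅙ (M(T) = 1/(3 - 9) = 1/(-6) = -⅙)
M(18)*(947 + X) = -(947 + 1065)/6 = -⅙*2012 = -1006/3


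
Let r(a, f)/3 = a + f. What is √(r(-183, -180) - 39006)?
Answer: 27*I*√55 ≈ 200.24*I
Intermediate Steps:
r(a, f) = 3*a + 3*f (r(a, f) = 3*(a + f) = 3*a + 3*f)
√(r(-183, -180) - 39006) = √((3*(-183) + 3*(-180)) - 39006) = √((-549 - 540) - 39006) = √(-1089 - 39006) = √(-40095) = 27*I*√55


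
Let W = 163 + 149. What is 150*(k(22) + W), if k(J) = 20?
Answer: 49800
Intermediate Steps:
W = 312
150*(k(22) + W) = 150*(20 + 312) = 150*332 = 49800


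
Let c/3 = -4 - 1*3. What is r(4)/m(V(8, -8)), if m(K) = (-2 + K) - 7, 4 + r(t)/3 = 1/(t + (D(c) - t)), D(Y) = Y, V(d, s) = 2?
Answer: 85/49 ≈ 1.7347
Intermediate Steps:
c = -21 (c = 3*(-4 - 1*3) = 3*(-4 - 3) = 3*(-7) = -21)
r(t) = -85/7 (r(t) = -12 + 3/(t + (-21 - t)) = -12 + 3/(-21) = -12 + 3*(-1/21) = -12 - 1/7 = -85/7)
m(K) = -9 + K
r(4)/m(V(8, -8)) = -85/(7*(-9 + 2)) = -85/7/(-7) = -85/7*(-1/7) = 85/49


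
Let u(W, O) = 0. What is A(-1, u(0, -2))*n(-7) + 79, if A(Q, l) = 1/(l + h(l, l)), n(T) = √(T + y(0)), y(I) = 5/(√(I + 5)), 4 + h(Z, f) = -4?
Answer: 79 - √(-7 + √5)/8 ≈ 79.0 - 0.27283*I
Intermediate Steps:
h(Z, f) = -8 (h(Z, f) = -4 - 4 = -8)
y(I) = 5/√(5 + I) (y(I) = 5/(√(5 + I)) = 5/√(5 + I))
n(T) = √(T + √5) (n(T) = √(T + 5/√(5 + 0)) = √(T + 5/√5) = √(T + 5*(√5/5)) = √(T + √5))
A(Q, l) = 1/(-8 + l) (A(Q, l) = 1/(l - 8) = 1/(-8 + l))
A(-1, u(0, -2))*n(-7) + 79 = √(-7 + √5)/(-8 + 0) + 79 = √(-7 + √5)/(-8) + 79 = -√(-7 + √5)/8 + 79 = 79 - √(-7 + √5)/8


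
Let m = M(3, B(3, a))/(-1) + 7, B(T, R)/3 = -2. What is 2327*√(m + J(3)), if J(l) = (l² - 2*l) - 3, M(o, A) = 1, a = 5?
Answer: 2327*√6 ≈ 5700.0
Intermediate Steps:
B(T, R) = -6 (B(T, R) = 3*(-2) = -6)
J(l) = -3 + l² - 2*l
m = 6 (m = 1/(-1) + 7 = 1*(-1) + 7 = -1 + 7 = 6)
2327*√(m + J(3)) = 2327*√(6 + (-3 + 3² - 2*3)) = 2327*√(6 + (-3 + 9 - 6)) = 2327*√(6 + 0) = 2327*√6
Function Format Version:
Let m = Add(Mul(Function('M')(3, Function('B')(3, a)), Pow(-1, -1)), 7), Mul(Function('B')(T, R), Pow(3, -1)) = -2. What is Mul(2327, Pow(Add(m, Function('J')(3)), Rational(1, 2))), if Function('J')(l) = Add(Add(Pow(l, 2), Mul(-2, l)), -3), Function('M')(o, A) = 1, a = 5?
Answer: Mul(2327, Pow(6, Rational(1, 2))) ≈ 5700.0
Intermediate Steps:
Function('B')(T, R) = -6 (Function('B')(T, R) = Mul(3, -2) = -6)
Function('J')(l) = Add(-3, Pow(l, 2), Mul(-2, l))
m = 6 (m = Add(Mul(1, Pow(-1, -1)), 7) = Add(Mul(1, -1), 7) = Add(-1, 7) = 6)
Mul(2327, Pow(Add(m, Function('J')(3)), Rational(1, 2))) = Mul(2327, Pow(Add(6, Add(-3, Pow(3, 2), Mul(-2, 3))), Rational(1, 2))) = Mul(2327, Pow(Add(6, Add(-3, 9, -6)), Rational(1, 2))) = Mul(2327, Pow(Add(6, 0), Rational(1, 2))) = Mul(2327, Pow(6, Rational(1, 2)))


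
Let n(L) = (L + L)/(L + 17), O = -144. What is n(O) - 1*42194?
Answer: -5358350/127 ≈ -42192.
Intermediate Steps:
n(L) = 2*L/(17 + L) (n(L) = (2*L)/(17 + L) = 2*L/(17 + L))
n(O) - 1*42194 = 2*(-144)/(17 - 144) - 1*42194 = 2*(-144)/(-127) - 42194 = 2*(-144)*(-1/127) - 42194 = 288/127 - 42194 = -5358350/127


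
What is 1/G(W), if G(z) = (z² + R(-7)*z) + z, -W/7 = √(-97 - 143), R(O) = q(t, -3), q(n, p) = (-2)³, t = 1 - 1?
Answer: -√15/(-2940*I + 11760*√15) ≈ -8.4681e-5 - 5.4661e-6*I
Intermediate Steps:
t = 0
q(n, p) = -8
R(O) = -8
W = -28*I*√15 (W = -7*√(-97 - 143) = -28*I*√15 ≈ -108.44*I)
G(z) = z² - 7*z (G(z) = (z² - 8*z) + z = z² - 7*z)
1/G(W) = 1/((-28*I*√15)*(-7 - 28*I*√15)) = 1/(-28*I*√15*(-7 - 28*I*√15)) = I*√15/(420*(-7 - 28*I*√15))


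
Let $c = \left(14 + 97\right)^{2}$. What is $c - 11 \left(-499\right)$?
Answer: $17810$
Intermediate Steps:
$c = 12321$ ($c = 111^{2} = 12321$)
$c - 11 \left(-499\right) = 12321 - 11 \left(-499\right) = 12321 - -5489 = 12321 + 5489 = 17810$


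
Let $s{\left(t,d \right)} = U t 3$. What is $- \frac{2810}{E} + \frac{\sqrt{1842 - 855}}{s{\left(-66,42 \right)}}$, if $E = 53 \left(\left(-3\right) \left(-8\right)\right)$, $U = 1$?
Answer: $- \frac{1405}{636} - \frac{\sqrt{987}}{198} \approx -2.3678$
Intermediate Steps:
$s{\left(t,d \right)} = 3 t$ ($s{\left(t,d \right)} = 1 t 3 = t 3 = 3 t$)
$E = 1272$ ($E = 53 \cdot 24 = 1272$)
$- \frac{2810}{E} + \frac{\sqrt{1842 - 855}}{s{\left(-66,42 \right)}} = - \frac{2810}{1272} + \frac{\sqrt{1842 - 855}}{3 \left(-66\right)} = \left(-2810\right) \frac{1}{1272} + \frac{\sqrt{987}}{-198} = - \frac{1405}{636} + \sqrt{987} \left(- \frac{1}{198}\right) = - \frac{1405}{636} - \frac{\sqrt{987}}{198}$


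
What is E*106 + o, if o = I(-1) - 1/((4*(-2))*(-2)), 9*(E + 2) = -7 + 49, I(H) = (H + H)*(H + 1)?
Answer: 13565/48 ≈ 282.60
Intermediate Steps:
I(H) = 2*H*(1 + H) (I(H) = (2*H)*(1 + H) = 2*H*(1 + H))
E = 8/3 (E = -2 + (-7 + 49)/9 = -2 + (1/9)*42 = -2 + 14/3 = 8/3 ≈ 2.6667)
o = -1/16 (o = 2*(-1)*(1 - 1) - 1/((4*(-2))*(-2)) = 2*(-1)*0 - 1/((-8*(-2))) = 0 - 1/16 = -1/16 ≈ -0.062500)
E*106 + o = (8/3)*106 - 1/16 = 848/3 - 1/16 = 13565/48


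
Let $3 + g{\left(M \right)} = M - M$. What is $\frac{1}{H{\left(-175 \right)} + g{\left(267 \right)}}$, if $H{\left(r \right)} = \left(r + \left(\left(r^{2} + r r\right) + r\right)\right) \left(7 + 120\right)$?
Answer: $\frac{1}{7734297} \approx 1.2929 \cdot 10^{-7}$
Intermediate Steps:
$H{\left(r \right)} = 254 r + 254 r^{2}$ ($H{\left(r \right)} = \left(r + \left(\left(r^{2} + r^{2}\right) + r\right)\right) 127 = \left(r + \left(2 r^{2} + r\right)\right) 127 = \left(r + \left(r + 2 r^{2}\right)\right) 127 = \left(2 r + 2 r^{2}\right) 127 = 254 r + 254 r^{2}$)
$g{\left(M \right)} = -3$ ($g{\left(M \right)} = -3 + \left(M - M\right) = -3 + 0 = -3$)
$\frac{1}{H{\left(-175 \right)} + g{\left(267 \right)}} = \frac{1}{254 \left(-175\right) \left(1 - 175\right) - 3} = \frac{1}{254 \left(-175\right) \left(-174\right) - 3} = \frac{1}{7734300 - 3} = \frac{1}{7734297}$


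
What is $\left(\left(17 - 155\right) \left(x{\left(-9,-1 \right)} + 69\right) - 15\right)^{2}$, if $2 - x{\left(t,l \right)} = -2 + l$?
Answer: $104591529$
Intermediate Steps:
$x{\left(t,l \right)} = 4 - l$ ($x{\left(t,l \right)} = 2 - \left(-2 + l\right) = 4 - l$)
$\left(\left(17 - 155\right) \left(x{\left(-9,-1 \right)} + 69\right) - 15\right)^{2} = \left(\left(17 - 155\right) \left(\left(4 - -1\right) + 69\right) - 15\right)^{2} = \left(- 138 \left(\left(4 + 1\right) + 69\right) - 15\right)^{2} = \left(- 138 \left(5 + 69\right) - 15\right)^{2} = \left(\left(-138\right) 74 - 15\right)^{2} = \left(-10212 - 15\right)^{2} = \left(-10227\right)^{2} = 104591529$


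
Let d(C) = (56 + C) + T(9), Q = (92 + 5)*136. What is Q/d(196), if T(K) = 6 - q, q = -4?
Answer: 6596/131 ≈ 50.351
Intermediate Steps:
Q = 13192 (Q = 97*136 = 13192)
T(K) = 10 (T(K) = 6 - 1*(-4) = 6 + 4 = 10)
d(C) = 66 + C (d(C) = (56 + C) + 10 = 66 + C)
Q/d(196) = 13192/(66 + 196) = 13192/262 = 13192*(1/262) = 6596/131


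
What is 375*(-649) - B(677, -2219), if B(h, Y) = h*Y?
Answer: 1258888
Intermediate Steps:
B(h, Y) = Y*h
375*(-649) - B(677, -2219) = 375*(-649) - (-2219)*677 = -243375 - 1*(-1502263) = -243375 + 1502263 = 1258888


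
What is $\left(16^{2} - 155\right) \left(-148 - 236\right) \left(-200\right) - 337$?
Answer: $7756463$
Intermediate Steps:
$\left(16^{2} - 155\right) \left(-148 - 236\right) \left(-200\right) - 337 = \left(256 - 155\right) \left(-384\right) \left(-200\right) - 337 = 101 \left(-384\right) \left(-200\right) - 337 = \left(-38784\right) \left(-200\right) - 337 = 7756800 - 337 = 7756463$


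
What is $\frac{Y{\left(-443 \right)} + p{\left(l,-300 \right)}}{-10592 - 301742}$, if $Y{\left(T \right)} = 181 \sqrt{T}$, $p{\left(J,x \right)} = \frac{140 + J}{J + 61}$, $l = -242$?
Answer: $- \frac{51}{28266227} - \frac{181 i \sqrt{443}}{312334} \approx -1.8043 \cdot 10^{-6} - 0.012197 i$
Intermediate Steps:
$p{\left(J,x \right)} = \frac{140 + J}{61 + J}$
$\frac{Y{\left(-443 \right)} + p{\left(l,-300 \right)}}{-10592 - 301742} = \frac{181 \sqrt{-443} + \frac{140 - 242}{61 - 242}}{-10592 - 301742} = \frac{181 i \sqrt{443} + \frac{1}{-181} \left(-102\right)}{-312334} = \left(181 i \sqrt{443} - - \frac{102}{181}\right) \left(- \frac{1}{312334}\right) = \left(181 i \sqrt{443} + \frac{102}{181}\right) \left(- \frac{1}{312334}\right) = \left(\frac{102}{181} + 181 i \sqrt{443}\right) \left(- \frac{1}{312334}\right) = - \frac{51}{28266227} - \frac{181 i \sqrt{443}}{312334}$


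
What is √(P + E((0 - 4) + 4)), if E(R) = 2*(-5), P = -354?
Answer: 2*I*√91 ≈ 19.079*I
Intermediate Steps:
E(R) = -10
√(P + E((0 - 4) + 4)) = √(-354 - 10) = √(-364) = 2*I*√91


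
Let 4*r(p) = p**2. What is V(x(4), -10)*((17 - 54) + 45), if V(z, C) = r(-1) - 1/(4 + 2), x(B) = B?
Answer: 2/3 ≈ 0.66667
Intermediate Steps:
r(p) = p**2/4
V(z, C) = 1/12 (V(z, C) = (1/4)*(-1)**2 - 1/(4 + 2) = (1/4)*1 - 1/6 = 1/4 - 1*1/6 = 1/4 - 1/6 = 1/12)
V(x(4), -10)*((17 - 54) + 45) = ((17 - 54) + 45)/12 = (-37 + 45)/12 = (1/12)*8 = 2/3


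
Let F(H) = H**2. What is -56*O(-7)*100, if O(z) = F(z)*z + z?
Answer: 1960000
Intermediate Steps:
O(z) = z + z**3 (O(z) = z**2*z + z = z**3 + z = z + z**3)
-56*O(-7)*100 = -56*(-7 + (-7)**3)*100 = -56*(-7 - 343)*100 = -56*(-350)*100 = 19600*100 = 1960000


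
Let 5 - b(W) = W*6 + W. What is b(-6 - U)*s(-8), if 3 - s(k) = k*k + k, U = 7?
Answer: -5088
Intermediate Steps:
s(k) = 3 - k - k² (s(k) = 3 - (k*k + k) = 3 - (k² + k) = 3 - (k + k²) = 3 + (-k - k²) = 3 - k - k²)
b(W) = 5 - 7*W (b(W) = 5 - (W*6 + W) = 5 - (6*W + W) = 5 - 7*W)
b(-6 - U)*s(-8) = (5 - 7*(-6 - 1*7))*(3 - 1*(-8) - 1*(-8)²) = (5 - 7*(-6 - 7))*(3 + 8 - 1*64) = (5 - 7*(-13))*(3 + 8 - 64) = (5 + 91)*(-53) = 96*(-53) = -5088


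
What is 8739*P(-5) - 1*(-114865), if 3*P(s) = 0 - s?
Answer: 129430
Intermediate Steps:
P(s) = -s/3 (P(s) = (0 - s)/3 = (-s)/3 = -s/3)
8739*P(-5) - 1*(-114865) = 8739*(-⅓*(-5)) - 1*(-114865) = 8739*(5/3) + 114865 = 14565 + 114865 = 129430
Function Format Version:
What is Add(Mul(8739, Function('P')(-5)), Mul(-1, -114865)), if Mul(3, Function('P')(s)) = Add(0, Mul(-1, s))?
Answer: 129430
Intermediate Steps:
Function('P')(s) = Mul(Rational(-1, 3), s) (Function('P')(s) = Mul(Rational(1, 3), Add(0, Mul(-1, s))) = Mul(Rational(1, 3), Mul(-1, s)) = Mul(Rational(-1, 3), s))
Add(Mul(8739, Function('P')(-5)), Mul(-1, -114865)) = Add(Mul(8739, Mul(Rational(-1, 3), -5)), Mul(-1, -114865)) = Add(Mul(8739, Rational(5, 3)), 114865) = Add(14565, 114865) = 129430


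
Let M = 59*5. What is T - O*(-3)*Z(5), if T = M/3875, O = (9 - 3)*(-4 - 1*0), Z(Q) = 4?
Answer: -223141/775 ≈ -287.92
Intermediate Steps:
M = 295
O = -24 (O = 6*(-4 + 0) = 6*(-4) = -24)
T = 59/775 (T = 295/3875 = 295*(1/3875) = 59/775 ≈ 0.076129)
T - O*(-3)*Z(5) = 59/775 - (-24*(-3))*4 = 59/775 - 72*4 = 59/775 - 1*288 = 59/775 - 288 = -223141/775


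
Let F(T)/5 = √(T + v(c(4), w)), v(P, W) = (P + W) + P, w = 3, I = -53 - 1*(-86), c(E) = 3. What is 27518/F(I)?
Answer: 13759*√42/105 ≈ 849.22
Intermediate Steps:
I = 33 (I = -53 + 86 = 33)
v(P, W) = W + 2*P
F(T) = 5*√(9 + T) (F(T) = 5*√(T + (3 + 2*3)) = 5*√(T + (3 + 6)) = 5*√(T + 9) = 5*√(9 + T))
27518/F(I) = 27518/((5*√(9 + 33))) = 27518/((5*√42)) = 27518*(√42/210) = 13759*√42/105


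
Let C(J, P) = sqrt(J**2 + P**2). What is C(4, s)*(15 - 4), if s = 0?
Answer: 44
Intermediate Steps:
C(4, s)*(15 - 4) = sqrt(4**2 + 0**2)*(15 - 4) = sqrt(16 + 0)*11 = sqrt(16)*11 = 4*11 = 44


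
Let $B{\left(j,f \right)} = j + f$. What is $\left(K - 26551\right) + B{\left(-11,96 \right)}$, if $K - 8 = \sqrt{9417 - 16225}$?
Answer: $-26458 + 2 i \sqrt{1702} \approx -26458.0 + 82.511 i$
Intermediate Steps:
$B{\left(j,f \right)} = f + j$
$K = 8 + 2 i \sqrt{1702}$ ($K = 8 + \sqrt{9417 - 16225} = 8 + \sqrt{-6808} = 8 + 2 i \sqrt{1702} \approx 8.0 + 82.511 i$)
$\left(K - 26551\right) + B{\left(-11,96 \right)} = \left(\left(8 + 2 i \sqrt{1702}\right) - 26551\right) + \left(96 - 11\right) = \left(-26543 + 2 i \sqrt{1702}\right) + 85 = -26458 + 2 i \sqrt{1702}$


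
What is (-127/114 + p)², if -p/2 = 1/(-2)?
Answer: 169/12996 ≈ 0.013004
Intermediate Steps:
p = 1 (p = -2/(-2) = -2*(-½) = 1)
(-127/114 + p)² = (-127/114 + 1)² = (-13/114)² = 169/12996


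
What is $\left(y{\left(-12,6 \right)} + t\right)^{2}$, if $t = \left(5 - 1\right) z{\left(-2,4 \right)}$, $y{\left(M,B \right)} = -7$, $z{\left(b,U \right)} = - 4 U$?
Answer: $5041$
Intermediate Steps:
$t = -64$ ($t = \left(5 - 1\right) \left(\left(-4\right) 4\right) = 4 \left(-16\right) = -64$)
$\left(y{\left(-12,6 \right)} + t\right)^{2} = \left(-7 - 64\right)^{2} = \left(-71\right)^{2} = 5041$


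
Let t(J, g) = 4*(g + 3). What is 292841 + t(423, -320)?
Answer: 291573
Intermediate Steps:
t(J, g) = 12 + 4*g (t(J, g) = 4*(3 + g) = 12 + 4*g)
292841 + t(423, -320) = 292841 + (12 + 4*(-320)) = 292841 + (12 - 1280) = 292841 - 1268 = 291573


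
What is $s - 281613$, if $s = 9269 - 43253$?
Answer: $-315597$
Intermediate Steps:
$s = -33984$ ($s = 9269 - 43253 = -33984$)
$s - 281613 = -33984 - 281613 = -315597$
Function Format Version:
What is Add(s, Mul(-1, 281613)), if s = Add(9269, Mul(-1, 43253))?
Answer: -315597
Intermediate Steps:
s = -33984 (s = Add(9269, -43253) = -33984)
Add(s, Mul(-1, 281613)) = Add(-33984, Mul(-1, 281613)) = Add(-33984, -281613) = -315597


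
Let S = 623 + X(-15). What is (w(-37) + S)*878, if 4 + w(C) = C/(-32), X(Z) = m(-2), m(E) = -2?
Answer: 8683859/16 ≈ 5.4274e+5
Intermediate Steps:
X(Z) = -2
w(C) = -4 - C/32 (w(C) = -4 + C/(-32) = -4 + C*(-1/32) = -4 - C/32)
S = 621 (S = 623 - 2 = 621)
(w(-37) + S)*878 = ((-4 - 1/32*(-37)) + 621)*878 = ((-4 + 37/32) + 621)*878 = (-91/32 + 621)*878 = (19781/32)*878 = 8683859/16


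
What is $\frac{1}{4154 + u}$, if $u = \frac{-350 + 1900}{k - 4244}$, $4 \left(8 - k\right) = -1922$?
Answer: $\frac{7511}{31197594} \approx 0.00024076$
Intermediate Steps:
$k = \frac{977}{2}$ ($k = 8 - - \frac{961}{2} = 8 + \frac{961}{2} = \frac{977}{2} \approx 488.5$)
$u = - \frac{3100}{7511}$ ($u = \frac{-350 + 1900}{\frac{977}{2} - 4244} = \frac{1550}{- \frac{7511}{2}} = 1550 \left(- \frac{2}{7511}\right) = - \frac{3100}{7511} \approx -0.41273$)
$\frac{1}{4154 + u} = \frac{1}{4154 - \frac{3100}{7511}} = \frac{1}{\frac{31197594}{7511}} = \frac{7511}{31197594}$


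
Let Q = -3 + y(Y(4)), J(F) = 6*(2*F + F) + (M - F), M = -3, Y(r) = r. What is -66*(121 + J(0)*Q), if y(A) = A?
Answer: -7788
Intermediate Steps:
J(F) = -3 + 17*F (J(F) = 6*(2*F + F) + (-3 - F) = 6*(3*F) + (-3 - F) = 18*F + (-3 - F) = -3 + 17*F)
Q = 1 (Q = -3 + 4 = 1)
-66*(121 + J(0)*Q) = -66*(121 + (-3 + 17*0)*1) = -66*(121 + (-3 + 0)*1) = -66*(121 - 3*1) = -66*(121 - 3) = -66*118 = -7788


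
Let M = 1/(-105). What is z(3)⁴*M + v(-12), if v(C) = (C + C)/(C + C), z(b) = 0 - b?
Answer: 8/35 ≈ 0.22857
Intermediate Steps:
z(b) = -b
M = -1/105 ≈ -0.0095238
v(C) = 1 (v(C) = (2*C)/((2*C)) = (2*C)*(1/(2*C)) = 1)
z(3)⁴*M + v(-12) = (-1*3)⁴*(-1/105) + 1 = (-3)⁴*(-1/105) + 1 = 81*(-1/105) + 1 = -27/35 + 1 = 8/35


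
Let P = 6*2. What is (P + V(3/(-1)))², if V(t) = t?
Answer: 81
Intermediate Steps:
P = 12
(P + V(3/(-1)))² = (12 + 3/(-1))² = (12 + 3*(-1))² = (12 - 3)² = 9² = 81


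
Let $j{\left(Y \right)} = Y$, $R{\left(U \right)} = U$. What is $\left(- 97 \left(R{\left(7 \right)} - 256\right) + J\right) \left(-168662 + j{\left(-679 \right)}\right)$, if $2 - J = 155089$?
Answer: $22172494494$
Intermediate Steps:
$J = -155087$ ($J = 2 - 155089 = -155087$)
$\left(- 97 \left(R{\left(7 \right)} - 256\right) + J\right) \left(-168662 + j{\left(-679 \right)}\right) = \left(- 97 \left(7 - 256\right) - 155087\right) \left(-168662 - 679\right) = \left(\left(-97\right) \left(-249\right) - 155087\right) \left(-169341\right) = \left(24153 - 155087\right) \left(-169341\right) = \left(-130934\right) \left(-169341\right) = 22172494494$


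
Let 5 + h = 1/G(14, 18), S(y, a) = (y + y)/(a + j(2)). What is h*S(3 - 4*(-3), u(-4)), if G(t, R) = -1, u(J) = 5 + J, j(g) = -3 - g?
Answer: 45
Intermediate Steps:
S(y, a) = 2*y/(-5 + a) (S(y, a) = (y + y)/(a + (-3 - 1*2)) = (2*y)/(a + (-3 - 2)) = (2*y)/(a - 5) = (2*y)/(-5 + a) = 2*y/(-5 + a))
h = -6 (h = -5 + 1/(-1) = -5 - 1 = -6)
h*S(3 - 4*(-3), u(-4)) = -12*(3 - 4*(-3))/(-5 + (5 - 4)) = -12*(3 + 12)/(-5 + 1) = -12*15/(-4) = -12*15*(-1)/4 = -6*(-15/2) = 45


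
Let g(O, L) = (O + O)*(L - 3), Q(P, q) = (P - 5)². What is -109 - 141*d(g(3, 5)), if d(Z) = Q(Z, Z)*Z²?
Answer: -995005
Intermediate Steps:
Q(P, q) = (-5 + P)²
g(O, L) = 2*O*(-3 + L) (g(O, L) = (2*O)*(-3 + L) = 2*O*(-3 + L))
d(Z) = Z²*(-5 + Z)² (d(Z) = (-5 + Z)²*Z² = Z²*(-5 + Z)²)
-109 - 141*d(g(3, 5)) = -109 - 141*(2*3*(-3 + 5))²*(-5 + 2*3*(-3 + 5))² = -109 - 141*(2*3*2)²*(-5 + 2*3*2)² = -109 - 141*12²*(-5 + 12)² = -109 - 20304*7² = -109 - 20304*49 = -109 - 141*7056 = -109 - 994896 = -995005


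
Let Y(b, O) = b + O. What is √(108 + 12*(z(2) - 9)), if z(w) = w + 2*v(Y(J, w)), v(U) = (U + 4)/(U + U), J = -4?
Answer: 2*√3 ≈ 3.4641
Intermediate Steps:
Y(b, O) = O + b
v(U) = (4 + U)/(2*U) (v(U) = (4 + U)/((2*U)) = (4 + U)*(1/(2*U)) = (4 + U)/(2*U))
z(w) = w + w/(-4 + w) (z(w) = w + 2*((4 + (w - 4))/(2*(w - 4))) = w + 2*((4 + (-4 + w))/(2*(-4 + w))) = w + 2*(w/(2*(-4 + w))) = w + w/(-4 + w))
√(108 + 12*(z(2) - 9)) = √(108 + 12*(2*(-3 + 2)/(-4 + 2) - 9)) = √(108 + 12*(2*(-1)/(-2) - 9)) = √(108 + 12*(2*(-½)*(-1) - 9)) = √(108 + 12*(1 - 9)) = √(108 + 12*(-8)) = √(108 - 96) = √12 = 2*√3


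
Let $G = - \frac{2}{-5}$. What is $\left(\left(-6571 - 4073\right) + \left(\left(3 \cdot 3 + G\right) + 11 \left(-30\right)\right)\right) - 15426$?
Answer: $- \frac{131953}{5} \approx -26391.0$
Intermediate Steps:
$G = \frac{2}{5}$ ($G = \left(-2\right) \left(- \frac{1}{5}\right) = \frac{2}{5} \approx 0.4$)
$\left(\left(-6571 - 4073\right) + \left(\left(3 \cdot 3 + G\right) + 11 \left(-30\right)\right)\right) - 15426 = \left(\left(-6571 - 4073\right) + \left(\left(3 \cdot 3 + \frac{2}{5}\right) + 11 \left(-30\right)\right)\right) - 15426 = \left(\left(-6571 - 4073\right) + \left(\left(9 + \frac{2}{5}\right) - 330\right)\right) - 15426 = \left(-10644 + \left(\frac{47}{5} - 330\right)\right) - 15426 = \left(-10644 - \frac{1603}{5}\right) - 15426 = - \frac{54823}{5} - 15426 = - \frac{131953}{5}$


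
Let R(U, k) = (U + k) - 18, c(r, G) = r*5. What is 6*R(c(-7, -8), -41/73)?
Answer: -23460/73 ≈ -321.37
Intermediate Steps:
c(r, G) = 5*r
R(U, k) = -18 + U + k
6*R(c(-7, -8), -41/73) = 6*(-18 + 5*(-7) - 41/73) = 6*(-18 - 35 - 41*1/73) = 6*(-18 - 35 - 41/73) = 6*(-3910/73) = -23460/73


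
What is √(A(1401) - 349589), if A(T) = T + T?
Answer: I*√346787 ≈ 588.89*I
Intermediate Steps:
A(T) = 2*T
√(A(1401) - 349589) = √(2*1401 - 349589) = √(2802 - 349589) = √(-346787) = I*√346787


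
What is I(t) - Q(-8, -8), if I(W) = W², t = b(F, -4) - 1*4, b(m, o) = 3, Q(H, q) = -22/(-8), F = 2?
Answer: -7/4 ≈ -1.7500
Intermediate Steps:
Q(H, q) = 11/4 (Q(H, q) = -22*(-⅛) = 11/4)
t = -1 (t = 3 - 1*4 = 3 - 4 = -1)
I(t) - Q(-8, -8) = (-1)² - 1*11/4 = 1 - 11/4 = -7/4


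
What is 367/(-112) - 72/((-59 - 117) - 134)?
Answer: -52853/17360 ≈ -3.0445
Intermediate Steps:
367/(-112) - 72/((-59 - 117) - 134) = 367*(-1/112) - 72/(-176 - 134) = -367/112 - 72/(-310) = -367/112 - 72*(-1/310) = -367/112 + 36/155 = -52853/17360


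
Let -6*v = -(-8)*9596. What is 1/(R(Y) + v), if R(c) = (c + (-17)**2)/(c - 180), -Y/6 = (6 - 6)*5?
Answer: -180/2303329 ≈ -7.8148e-5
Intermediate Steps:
v = -38384/3 (v = -(-4)*(-1*9596)/3 = -(-4)*(-9596)/3 = -1/6*76768 = -38384/3 ≈ -12795.)
Y = 0 (Y = -6*(6 - 6)*5 = -0*5 = -6*0 = 0)
R(c) = (289 + c)/(-180 + c) (R(c) = (c + 289)/(-180 + c) = (289 + c)/(-180 + c))
1/(R(Y) + v) = 1/((289 + 0)/(-180 + 0) - 38384/3) = 1/(289/(-180) - 38384/3) = 1/(-1/180*289 - 38384/3) = 1/(-289/180 - 38384/3) = 1/(-2303329/180) = -180/2303329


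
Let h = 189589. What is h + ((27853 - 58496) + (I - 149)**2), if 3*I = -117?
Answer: 194290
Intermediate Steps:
I = -39 (I = (1/3)*(-117) = -39)
h + ((27853 - 58496) + (I - 149)**2) = 189589 + ((27853 - 58496) + (-39 - 149)**2) = 189589 + (-30643 + (-188)**2) = 189589 + (-30643 + 35344) = 189589 + 4701 = 194290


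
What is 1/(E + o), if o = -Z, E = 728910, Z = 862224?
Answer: -1/133314 ≈ -7.5011e-6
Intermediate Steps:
o = -862224 (o = -1*862224 = -862224)
1/(E + o) = 1/(728910 - 862224) = 1/(-133314) = -1/133314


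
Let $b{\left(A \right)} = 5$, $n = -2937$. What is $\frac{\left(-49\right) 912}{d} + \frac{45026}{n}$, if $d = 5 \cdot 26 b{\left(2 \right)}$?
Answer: $- \frac{80257778}{954525} \approx -84.081$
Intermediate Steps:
$d = 650$ ($d = 5 \cdot 26 \cdot 5 = 130 \cdot 5 = 650$)
$\frac{\left(-49\right) 912}{d} + \frac{45026}{n} = \frac{\left(-49\right) 912}{650} + \frac{45026}{-2937} = \left(-44688\right) \frac{1}{650} + 45026 \left(- \frac{1}{2937}\right) = - \frac{22344}{325} - \frac{45026}{2937} = - \frac{80257778}{954525}$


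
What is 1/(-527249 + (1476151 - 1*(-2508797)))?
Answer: 1/3457699 ≈ 2.8921e-7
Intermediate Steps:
1/(-527249 + (1476151 - 1*(-2508797))) = 1/(-527249 + (1476151 + 2508797)) = 1/(-527249 + 3984948) = 1/3457699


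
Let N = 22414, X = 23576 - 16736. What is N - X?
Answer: 15574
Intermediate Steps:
X = 6840
N - X = 22414 - 1*6840 = 22414 - 6840 = 15574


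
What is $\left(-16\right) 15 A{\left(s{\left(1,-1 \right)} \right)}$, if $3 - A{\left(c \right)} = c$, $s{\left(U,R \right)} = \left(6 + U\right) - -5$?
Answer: $2160$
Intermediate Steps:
$s{\left(U,R \right)} = 11 + U$ ($s{\left(U,R \right)} = \left(6 + U\right) + 5 = 11 + U$)
$A{\left(c \right)} = 3 - c$
$\left(-16\right) 15 A{\left(s{\left(1,-1 \right)} \right)} = \left(-16\right) 15 \left(3 - \left(11 + 1\right)\right) = - 240 \left(3 - 12\right) = \left(-240\right) \left(-9\right) = 2160$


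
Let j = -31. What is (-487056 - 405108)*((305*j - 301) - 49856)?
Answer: 53183680368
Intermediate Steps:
(-487056 - 405108)*((305*j - 301) - 49856) = (-487056 - 405108)*((305*(-31) - 301) - 49856) = -892164*((-9455 - 301) - 49856) = -892164*(-9756 - 49856) = -892164*(-59612) = 53183680368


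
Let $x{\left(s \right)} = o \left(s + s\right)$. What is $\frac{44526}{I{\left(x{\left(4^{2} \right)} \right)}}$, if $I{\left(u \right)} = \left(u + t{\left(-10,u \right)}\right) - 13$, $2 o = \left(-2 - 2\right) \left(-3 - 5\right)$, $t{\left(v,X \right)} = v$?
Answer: $\frac{14842}{163} \approx 91.055$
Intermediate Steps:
$o = 16$ ($o = \frac{\left(-2 - 2\right) \left(-3 - 5\right)}{2} = \frac{\left(-4\right) \left(-8\right)}{2} = \frac{1}{2} \cdot 32 = 16$)
$x{\left(s \right)} = 32 s$ ($x{\left(s \right)} = 16 \left(s + s\right) = 16 \cdot 2 s = 32 s$)
$I{\left(u \right)} = -23 + u$ ($I{\left(u \right)} = \left(u - 10\right) - 13 = \left(-10 + u\right) - 13 = -23 + u$)
$\frac{44526}{I{\left(x{\left(4^{2} \right)} \right)}} = \frac{44526}{-23 + 32 \cdot 4^{2}} = \frac{44526}{-23 + 32 \cdot 16} = \frac{44526}{-23 + 512} = \frac{44526}{489} = 44526 \cdot \frac{1}{489} = \frac{14842}{163}$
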